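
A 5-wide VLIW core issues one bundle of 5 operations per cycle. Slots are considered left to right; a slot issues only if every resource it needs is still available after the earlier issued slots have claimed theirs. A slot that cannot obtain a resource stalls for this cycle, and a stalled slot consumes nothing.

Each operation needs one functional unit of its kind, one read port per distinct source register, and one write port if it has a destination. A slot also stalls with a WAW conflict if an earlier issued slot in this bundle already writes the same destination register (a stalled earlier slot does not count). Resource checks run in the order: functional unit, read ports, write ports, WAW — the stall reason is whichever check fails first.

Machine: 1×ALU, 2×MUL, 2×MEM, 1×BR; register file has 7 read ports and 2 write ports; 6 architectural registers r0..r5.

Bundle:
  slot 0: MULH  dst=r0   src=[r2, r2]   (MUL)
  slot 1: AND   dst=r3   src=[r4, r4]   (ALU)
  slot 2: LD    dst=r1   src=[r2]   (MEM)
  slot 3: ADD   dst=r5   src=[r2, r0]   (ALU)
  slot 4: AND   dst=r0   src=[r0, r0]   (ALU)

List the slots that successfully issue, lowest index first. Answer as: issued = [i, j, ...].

[0] MUL needs rd=1 wr=1: ok; after: ALU=1 MUL=1 MEM=2 BR=1, R=6, W=1
[1] ALU needs rd=1 wr=1: ok; after: ALU=0 MUL=1 MEM=2 BR=1, R=5, W=0
[2] MEM needs rd=1 wr=1: WR_PORT; after: ALU=0 MUL=1 MEM=2 BR=1, R=5, W=0
[3] ALU needs rd=2 wr=1: FU; after: ALU=0 MUL=1 MEM=2 BR=1, R=5, W=0
[4] ALU needs rd=1 wr=1: FU; after: ALU=0 MUL=1 MEM=2 BR=1, R=5, W=0

issued = [0, 1]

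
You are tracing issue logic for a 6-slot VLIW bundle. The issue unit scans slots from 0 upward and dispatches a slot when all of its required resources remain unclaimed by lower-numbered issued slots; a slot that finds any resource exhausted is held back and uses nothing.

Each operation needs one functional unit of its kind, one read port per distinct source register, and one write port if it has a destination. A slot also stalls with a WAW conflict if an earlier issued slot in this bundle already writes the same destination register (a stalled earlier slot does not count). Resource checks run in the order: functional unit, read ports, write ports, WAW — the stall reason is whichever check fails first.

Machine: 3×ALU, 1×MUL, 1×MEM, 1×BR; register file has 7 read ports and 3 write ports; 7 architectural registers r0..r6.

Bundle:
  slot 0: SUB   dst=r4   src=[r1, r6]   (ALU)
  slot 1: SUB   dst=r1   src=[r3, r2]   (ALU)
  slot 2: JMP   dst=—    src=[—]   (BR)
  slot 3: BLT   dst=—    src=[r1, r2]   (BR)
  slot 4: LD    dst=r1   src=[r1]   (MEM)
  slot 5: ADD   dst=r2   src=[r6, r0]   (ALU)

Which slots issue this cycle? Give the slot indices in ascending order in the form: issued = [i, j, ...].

issued = [0, 1, 2, 5]

slot 0 (ALU): ISSUE — free A2,Mu1,Ld1,B1 rp5 wp2
slot 1 (ALU): ISSUE — free A1,Mu1,Ld1,B1 rp3 wp1
slot 2 (BR): ISSUE — free A1,Mu1,Ld1,B0 rp3 wp1
slot 3 (BR): stall FU — free A1,Mu1,Ld1,B0 rp3 wp1
slot 4 (MEM): stall WAW — free A1,Mu1,Ld1,B0 rp3 wp1
slot 5 (ALU): ISSUE — free A0,Mu1,Ld1,B0 rp1 wp0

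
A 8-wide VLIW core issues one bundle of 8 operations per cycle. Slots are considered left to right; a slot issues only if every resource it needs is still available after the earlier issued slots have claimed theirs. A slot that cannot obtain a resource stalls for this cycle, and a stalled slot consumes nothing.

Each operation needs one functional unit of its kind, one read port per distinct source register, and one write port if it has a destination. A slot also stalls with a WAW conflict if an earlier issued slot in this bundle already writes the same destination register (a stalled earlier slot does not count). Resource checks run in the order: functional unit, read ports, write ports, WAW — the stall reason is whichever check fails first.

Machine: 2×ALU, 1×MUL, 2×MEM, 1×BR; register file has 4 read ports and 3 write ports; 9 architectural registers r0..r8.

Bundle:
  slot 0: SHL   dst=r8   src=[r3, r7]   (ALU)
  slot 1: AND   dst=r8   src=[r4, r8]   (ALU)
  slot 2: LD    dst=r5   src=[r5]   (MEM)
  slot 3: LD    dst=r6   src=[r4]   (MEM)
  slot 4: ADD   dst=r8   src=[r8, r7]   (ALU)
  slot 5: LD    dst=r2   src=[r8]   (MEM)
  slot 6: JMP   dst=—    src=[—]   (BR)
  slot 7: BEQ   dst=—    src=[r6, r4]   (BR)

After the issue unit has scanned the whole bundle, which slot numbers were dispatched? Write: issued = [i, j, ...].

  0. ALU→r8 ⇒ go  {1A/1Mu/2Ld/1B | 2r 2w}
  1. ALU→r8 ⇒ no(WAW)  {1A/1Mu/2Ld/1B | 2r 2w}
  2. MEM→r5 ⇒ go  {1A/1Mu/1Ld/1B | 1r 1w}
  3. MEM→r6 ⇒ go  {1A/1Mu/0Ld/1B | 0r 0w}
  4. ALU→r8 ⇒ no(RD_PORT)  {1A/1Mu/0Ld/1B | 0r 0w}
  5. MEM→r2 ⇒ no(FU)  {1A/1Mu/0Ld/1B | 0r 0w}
  6. BR ⇒ go  {1A/1Mu/0Ld/0B | 0r 0w}
  7. BR ⇒ no(FU)  {1A/1Mu/0Ld/0B | 0r 0w}

issued = [0, 2, 3, 6]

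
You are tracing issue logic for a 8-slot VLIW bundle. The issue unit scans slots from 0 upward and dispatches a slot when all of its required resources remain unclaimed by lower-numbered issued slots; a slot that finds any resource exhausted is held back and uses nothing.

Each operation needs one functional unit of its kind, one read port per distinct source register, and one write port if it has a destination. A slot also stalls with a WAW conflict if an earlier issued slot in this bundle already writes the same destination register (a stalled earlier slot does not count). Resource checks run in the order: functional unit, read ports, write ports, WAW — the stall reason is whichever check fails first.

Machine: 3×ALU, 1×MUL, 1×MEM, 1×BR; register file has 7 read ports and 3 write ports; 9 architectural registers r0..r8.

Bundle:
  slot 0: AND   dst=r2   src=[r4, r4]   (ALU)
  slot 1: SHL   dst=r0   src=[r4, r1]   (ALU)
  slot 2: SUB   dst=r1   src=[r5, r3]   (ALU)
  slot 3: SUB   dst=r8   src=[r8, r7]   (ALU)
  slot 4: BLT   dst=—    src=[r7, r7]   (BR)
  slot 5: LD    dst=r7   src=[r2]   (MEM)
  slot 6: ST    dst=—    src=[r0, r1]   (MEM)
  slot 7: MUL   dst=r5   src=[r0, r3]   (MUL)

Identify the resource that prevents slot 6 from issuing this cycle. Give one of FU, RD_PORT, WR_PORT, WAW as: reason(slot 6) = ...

reason(slot 6) = RD_PORT

#0 ALU src=r4,r4 dispatched  <A:2 Mu:1 Ld:1 B:1 rd:6 wr:2>
#1 ALU src=r4,r1 dispatched  <A:1 Mu:1 Ld:1 B:1 rd:4 wr:1>
#2 ALU src=r5,r3 dispatched  <A:0 Mu:1 Ld:1 B:1 rd:2 wr:0>
#3 ALU src=r8,r7 held:FU  <A:0 Mu:1 Ld:1 B:1 rd:2 wr:0>
#4 BR src=r7,r7 dispatched  <A:0 Mu:1 Ld:1 B:0 rd:1 wr:0>
#5 MEM src=r2 held:WR_PORT  <A:0 Mu:1 Ld:1 B:0 rd:1 wr:0>
#6 MEM src=r0,r1 held:RD_PORT  <A:0 Mu:1 Ld:1 B:0 rd:1 wr:0>
#7 MUL src=r0,r3 held:RD_PORT  <A:0 Mu:1 Ld:1 B:0 rd:1 wr:0>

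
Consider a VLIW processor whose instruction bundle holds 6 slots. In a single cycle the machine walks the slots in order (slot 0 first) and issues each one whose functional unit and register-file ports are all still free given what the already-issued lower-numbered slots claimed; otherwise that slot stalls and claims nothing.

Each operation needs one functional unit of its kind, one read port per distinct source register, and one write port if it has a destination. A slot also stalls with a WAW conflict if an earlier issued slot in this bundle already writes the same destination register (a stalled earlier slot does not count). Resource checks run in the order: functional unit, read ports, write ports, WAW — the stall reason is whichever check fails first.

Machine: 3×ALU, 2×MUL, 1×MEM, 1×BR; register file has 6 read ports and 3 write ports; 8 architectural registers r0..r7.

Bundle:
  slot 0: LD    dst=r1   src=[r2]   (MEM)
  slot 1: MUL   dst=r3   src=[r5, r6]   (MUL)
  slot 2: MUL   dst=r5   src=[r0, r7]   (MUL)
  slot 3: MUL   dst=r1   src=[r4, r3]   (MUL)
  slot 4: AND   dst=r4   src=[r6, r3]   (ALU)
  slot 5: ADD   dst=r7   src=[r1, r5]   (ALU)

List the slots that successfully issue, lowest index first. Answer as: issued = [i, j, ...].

issued = [0, 1, 2]

(0) want 1×MEM +1rd +1wr — yes → AL3|MU2|ME0|BR1|rd5|wr2
(1) want 1×MUL +2rd +1wr — yes → AL3|MU1|ME0|BR1|rd3|wr1
(2) want 1×MUL +2rd +1wr — yes → AL3|MU0|ME0|BR1|rd1|wr0
(3) want 1×MUL +2rd +1wr — FU → AL3|MU0|ME0|BR1|rd1|wr0
(4) want 1×ALU +2rd +1wr — RD_PORT → AL3|MU0|ME0|BR1|rd1|wr0
(5) want 1×ALU +2rd +1wr — RD_PORT → AL3|MU0|ME0|BR1|rd1|wr0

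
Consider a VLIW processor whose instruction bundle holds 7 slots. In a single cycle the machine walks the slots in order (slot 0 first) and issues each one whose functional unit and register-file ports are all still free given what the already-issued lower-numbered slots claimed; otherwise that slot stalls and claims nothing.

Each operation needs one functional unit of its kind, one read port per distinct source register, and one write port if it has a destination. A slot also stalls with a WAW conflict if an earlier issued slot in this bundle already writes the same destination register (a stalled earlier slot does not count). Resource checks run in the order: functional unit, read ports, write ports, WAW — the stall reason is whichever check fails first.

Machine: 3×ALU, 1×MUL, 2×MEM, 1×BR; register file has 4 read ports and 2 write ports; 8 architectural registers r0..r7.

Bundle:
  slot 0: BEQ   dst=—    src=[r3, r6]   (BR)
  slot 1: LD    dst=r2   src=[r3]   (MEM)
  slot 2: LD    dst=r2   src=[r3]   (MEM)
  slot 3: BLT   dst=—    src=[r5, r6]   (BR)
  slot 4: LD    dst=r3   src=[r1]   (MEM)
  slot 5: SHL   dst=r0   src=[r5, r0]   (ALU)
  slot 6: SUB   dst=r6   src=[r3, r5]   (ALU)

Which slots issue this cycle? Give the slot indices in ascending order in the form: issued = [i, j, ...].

slot 0 (BR): ISSUE — free A3,Mu1,Ld2,B0 rp2 wp2
slot 1 (MEM): ISSUE — free A3,Mu1,Ld1,B0 rp1 wp1
slot 2 (MEM): stall WAW — free A3,Mu1,Ld1,B0 rp1 wp1
slot 3 (BR): stall FU — free A3,Mu1,Ld1,B0 rp1 wp1
slot 4 (MEM): ISSUE — free A3,Mu1,Ld0,B0 rp0 wp0
slot 5 (ALU): stall RD_PORT — free A3,Mu1,Ld0,B0 rp0 wp0
slot 6 (ALU): stall RD_PORT — free A3,Mu1,Ld0,B0 rp0 wp0

issued = [0, 1, 4]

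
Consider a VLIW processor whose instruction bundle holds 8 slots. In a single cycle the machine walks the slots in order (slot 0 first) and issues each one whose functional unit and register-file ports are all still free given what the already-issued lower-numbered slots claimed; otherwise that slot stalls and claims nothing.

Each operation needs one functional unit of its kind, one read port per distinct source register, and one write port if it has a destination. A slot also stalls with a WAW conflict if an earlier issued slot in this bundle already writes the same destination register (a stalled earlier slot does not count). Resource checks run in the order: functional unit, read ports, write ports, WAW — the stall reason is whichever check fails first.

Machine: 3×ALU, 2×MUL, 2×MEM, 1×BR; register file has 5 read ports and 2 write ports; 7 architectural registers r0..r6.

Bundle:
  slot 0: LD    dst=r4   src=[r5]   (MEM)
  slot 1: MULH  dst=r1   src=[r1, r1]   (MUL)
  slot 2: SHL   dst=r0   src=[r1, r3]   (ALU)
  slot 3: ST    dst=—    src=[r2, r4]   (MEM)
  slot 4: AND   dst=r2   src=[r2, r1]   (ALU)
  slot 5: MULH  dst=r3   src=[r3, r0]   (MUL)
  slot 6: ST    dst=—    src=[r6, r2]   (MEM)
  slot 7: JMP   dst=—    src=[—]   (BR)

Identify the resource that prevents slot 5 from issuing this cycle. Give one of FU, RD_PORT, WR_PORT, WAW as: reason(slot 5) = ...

reason(slot 5) = RD_PORT

(0) want 1×MEM +1rd +1wr — yes → AL3|MU2|ME1|BR1|rd4|wr1
(1) want 1×MUL +1rd +1wr — yes → AL3|MU1|ME1|BR1|rd3|wr0
(2) want 1×ALU +2rd +1wr — WR_PORT → AL3|MU1|ME1|BR1|rd3|wr0
(3) want 1×MEM +2rd +0wr — yes → AL3|MU1|ME0|BR1|rd1|wr0
(4) want 1×ALU +2rd +1wr — RD_PORT → AL3|MU1|ME0|BR1|rd1|wr0
(5) want 1×MUL +2rd +1wr — RD_PORT → AL3|MU1|ME0|BR1|rd1|wr0
(6) want 1×MEM +2rd +0wr — FU → AL3|MU1|ME0|BR1|rd1|wr0
(7) want 1×BR +0rd +0wr — yes → AL3|MU1|ME0|BR0|rd1|wr0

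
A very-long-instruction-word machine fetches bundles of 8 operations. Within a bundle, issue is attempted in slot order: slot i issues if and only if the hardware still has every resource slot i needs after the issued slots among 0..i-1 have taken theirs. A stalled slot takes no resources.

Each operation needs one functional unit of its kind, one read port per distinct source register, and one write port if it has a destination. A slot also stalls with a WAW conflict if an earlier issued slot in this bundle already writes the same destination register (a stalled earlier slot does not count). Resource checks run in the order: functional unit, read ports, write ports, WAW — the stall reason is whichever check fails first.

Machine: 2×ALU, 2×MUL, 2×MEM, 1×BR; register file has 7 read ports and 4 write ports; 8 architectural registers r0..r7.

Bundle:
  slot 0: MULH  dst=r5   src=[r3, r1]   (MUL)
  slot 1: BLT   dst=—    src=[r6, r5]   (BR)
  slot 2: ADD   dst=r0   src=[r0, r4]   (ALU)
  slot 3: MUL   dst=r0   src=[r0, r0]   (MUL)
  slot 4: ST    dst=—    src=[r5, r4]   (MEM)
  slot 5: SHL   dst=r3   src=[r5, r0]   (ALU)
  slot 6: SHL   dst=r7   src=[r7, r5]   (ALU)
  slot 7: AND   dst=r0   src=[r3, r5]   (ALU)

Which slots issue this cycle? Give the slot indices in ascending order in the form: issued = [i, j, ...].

[0] MUL needs rd=2 wr=1: ok; after: ALU=2 MUL=1 MEM=2 BR=1, R=5, W=3
[1] BR needs rd=2 wr=0: ok; after: ALU=2 MUL=1 MEM=2 BR=0, R=3, W=3
[2] ALU needs rd=2 wr=1: ok; after: ALU=1 MUL=1 MEM=2 BR=0, R=1, W=2
[3] MUL needs rd=1 wr=1: WAW; after: ALU=1 MUL=1 MEM=2 BR=0, R=1, W=2
[4] MEM needs rd=2 wr=0: RD_PORT; after: ALU=1 MUL=1 MEM=2 BR=0, R=1, W=2
[5] ALU needs rd=2 wr=1: RD_PORT; after: ALU=1 MUL=1 MEM=2 BR=0, R=1, W=2
[6] ALU needs rd=2 wr=1: RD_PORT; after: ALU=1 MUL=1 MEM=2 BR=0, R=1, W=2
[7] ALU needs rd=2 wr=1: RD_PORT; after: ALU=1 MUL=1 MEM=2 BR=0, R=1, W=2

issued = [0, 1, 2]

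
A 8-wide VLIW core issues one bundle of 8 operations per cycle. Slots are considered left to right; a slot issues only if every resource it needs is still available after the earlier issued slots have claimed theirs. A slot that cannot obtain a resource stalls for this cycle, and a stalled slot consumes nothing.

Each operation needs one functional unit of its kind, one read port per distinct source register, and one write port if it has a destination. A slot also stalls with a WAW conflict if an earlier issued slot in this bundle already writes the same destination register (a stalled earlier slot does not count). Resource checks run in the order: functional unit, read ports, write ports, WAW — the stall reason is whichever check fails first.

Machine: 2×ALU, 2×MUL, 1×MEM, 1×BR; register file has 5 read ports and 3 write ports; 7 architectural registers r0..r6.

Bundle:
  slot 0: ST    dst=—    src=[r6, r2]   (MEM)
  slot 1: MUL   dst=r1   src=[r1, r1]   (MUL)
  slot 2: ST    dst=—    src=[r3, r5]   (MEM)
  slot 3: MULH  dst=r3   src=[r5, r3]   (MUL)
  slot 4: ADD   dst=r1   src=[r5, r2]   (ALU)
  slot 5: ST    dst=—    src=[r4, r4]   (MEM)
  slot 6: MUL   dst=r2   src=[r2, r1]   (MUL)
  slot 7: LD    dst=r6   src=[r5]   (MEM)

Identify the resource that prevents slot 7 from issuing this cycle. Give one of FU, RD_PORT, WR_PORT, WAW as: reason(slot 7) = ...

reason(slot 7) = FU

(0) want 1×MEM +2rd +0wr — yes → AL2|MU2|ME0|BR1|rd3|wr3
(1) want 1×MUL +1rd +1wr — yes → AL2|MU1|ME0|BR1|rd2|wr2
(2) want 1×MEM +2rd +0wr — FU → AL2|MU1|ME0|BR1|rd2|wr2
(3) want 1×MUL +2rd +1wr — yes → AL2|MU0|ME0|BR1|rd0|wr1
(4) want 1×ALU +2rd +1wr — RD_PORT → AL2|MU0|ME0|BR1|rd0|wr1
(5) want 1×MEM +1rd +0wr — FU → AL2|MU0|ME0|BR1|rd0|wr1
(6) want 1×MUL +2rd +1wr — FU → AL2|MU0|ME0|BR1|rd0|wr1
(7) want 1×MEM +1rd +1wr — FU → AL2|MU0|ME0|BR1|rd0|wr1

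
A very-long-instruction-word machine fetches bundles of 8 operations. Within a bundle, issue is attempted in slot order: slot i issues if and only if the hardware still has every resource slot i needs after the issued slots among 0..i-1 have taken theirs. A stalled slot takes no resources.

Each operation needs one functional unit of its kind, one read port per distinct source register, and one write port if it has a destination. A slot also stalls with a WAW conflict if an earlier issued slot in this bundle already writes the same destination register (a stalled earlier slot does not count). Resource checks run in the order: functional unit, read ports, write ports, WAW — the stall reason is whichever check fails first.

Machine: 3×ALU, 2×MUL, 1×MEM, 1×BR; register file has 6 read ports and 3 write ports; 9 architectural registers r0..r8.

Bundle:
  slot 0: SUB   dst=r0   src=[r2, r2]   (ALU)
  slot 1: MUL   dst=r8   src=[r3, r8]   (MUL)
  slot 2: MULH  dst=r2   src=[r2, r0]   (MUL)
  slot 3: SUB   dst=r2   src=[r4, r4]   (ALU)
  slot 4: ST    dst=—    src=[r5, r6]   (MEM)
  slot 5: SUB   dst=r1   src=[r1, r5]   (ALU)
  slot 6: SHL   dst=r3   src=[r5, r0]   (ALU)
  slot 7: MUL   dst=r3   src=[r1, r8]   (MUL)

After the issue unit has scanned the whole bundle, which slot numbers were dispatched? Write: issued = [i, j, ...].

issued = [0, 1, 2]

[0] ALU needs rd=1 wr=1: ok; after: ALU=2 MUL=2 MEM=1 BR=1, R=5, W=2
[1] MUL needs rd=2 wr=1: ok; after: ALU=2 MUL=1 MEM=1 BR=1, R=3, W=1
[2] MUL needs rd=2 wr=1: ok; after: ALU=2 MUL=0 MEM=1 BR=1, R=1, W=0
[3] ALU needs rd=1 wr=1: WR_PORT; after: ALU=2 MUL=0 MEM=1 BR=1, R=1, W=0
[4] MEM needs rd=2 wr=0: RD_PORT; after: ALU=2 MUL=0 MEM=1 BR=1, R=1, W=0
[5] ALU needs rd=2 wr=1: RD_PORT; after: ALU=2 MUL=0 MEM=1 BR=1, R=1, W=0
[6] ALU needs rd=2 wr=1: RD_PORT; after: ALU=2 MUL=0 MEM=1 BR=1, R=1, W=0
[7] MUL needs rd=2 wr=1: FU; after: ALU=2 MUL=0 MEM=1 BR=1, R=1, W=0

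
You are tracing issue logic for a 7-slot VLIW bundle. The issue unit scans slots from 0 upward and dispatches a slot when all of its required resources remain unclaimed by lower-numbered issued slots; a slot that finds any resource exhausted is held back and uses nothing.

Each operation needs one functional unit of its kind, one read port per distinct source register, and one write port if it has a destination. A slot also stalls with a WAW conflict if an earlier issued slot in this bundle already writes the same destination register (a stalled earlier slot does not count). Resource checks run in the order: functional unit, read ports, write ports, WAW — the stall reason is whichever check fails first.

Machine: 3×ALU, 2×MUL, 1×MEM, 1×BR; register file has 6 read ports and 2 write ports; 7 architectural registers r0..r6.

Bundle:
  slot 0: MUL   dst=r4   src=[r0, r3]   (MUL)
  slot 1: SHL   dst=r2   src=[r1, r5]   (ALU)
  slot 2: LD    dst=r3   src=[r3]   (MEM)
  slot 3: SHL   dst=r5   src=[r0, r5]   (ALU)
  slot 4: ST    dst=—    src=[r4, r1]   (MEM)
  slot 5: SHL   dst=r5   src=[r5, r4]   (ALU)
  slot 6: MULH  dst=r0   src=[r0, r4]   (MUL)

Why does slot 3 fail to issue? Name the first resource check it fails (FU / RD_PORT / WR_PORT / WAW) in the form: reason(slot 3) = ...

(0) want 1×MUL +2rd +1wr — yes → AL3|MU1|ME1|BR1|rd4|wr1
(1) want 1×ALU +2rd +1wr — yes → AL2|MU1|ME1|BR1|rd2|wr0
(2) want 1×MEM +1rd +1wr — WR_PORT → AL2|MU1|ME1|BR1|rd2|wr0
(3) want 1×ALU +2rd +1wr — WR_PORT → AL2|MU1|ME1|BR1|rd2|wr0
(4) want 1×MEM +2rd +0wr — yes → AL2|MU1|ME0|BR1|rd0|wr0
(5) want 1×ALU +2rd +1wr — RD_PORT → AL2|MU1|ME0|BR1|rd0|wr0
(6) want 1×MUL +2rd +1wr — RD_PORT → AL2|MU1|ME0|BR1|rd0|wr0

reason(slot 3) = WR_PORT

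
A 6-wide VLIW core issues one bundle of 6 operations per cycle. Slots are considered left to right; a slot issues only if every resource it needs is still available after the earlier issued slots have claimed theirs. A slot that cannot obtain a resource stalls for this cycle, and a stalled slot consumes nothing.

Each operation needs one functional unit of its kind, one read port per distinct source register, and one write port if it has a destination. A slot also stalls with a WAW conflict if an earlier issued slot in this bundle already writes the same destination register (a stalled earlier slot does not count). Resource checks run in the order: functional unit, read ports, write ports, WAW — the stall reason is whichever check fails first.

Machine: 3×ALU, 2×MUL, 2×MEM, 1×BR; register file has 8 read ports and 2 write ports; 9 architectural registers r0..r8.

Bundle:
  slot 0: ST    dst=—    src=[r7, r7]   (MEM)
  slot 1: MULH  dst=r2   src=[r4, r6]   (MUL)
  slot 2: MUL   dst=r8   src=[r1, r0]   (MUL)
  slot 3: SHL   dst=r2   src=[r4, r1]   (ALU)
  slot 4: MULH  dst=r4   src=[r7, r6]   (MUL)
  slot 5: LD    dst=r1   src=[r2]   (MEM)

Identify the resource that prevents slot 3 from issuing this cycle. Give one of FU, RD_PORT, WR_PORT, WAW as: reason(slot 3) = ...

[0] MEM needs rd=1 wr=0: ok; after: ALU=3 MUL=2 MEM=1 BR=1, R=7, W=2
[1] MUL needs rd=2 wr=1: ok; after: ALU=3 MUL=1 MEM=1 BR=1, R=5, W=1
[2] MUL needs rd=2 wr=1: ok; after: ALU=3 MUL=0 MEM=1 BR=1, R=3, W=0
[3] ALU needs rd=2 wr=1: WR_PORT; after: ALU=3 MUL=0 MEM=1 BR=1, R=3, W=0
[4] MUL needs rd=2 wr=1: FU; after: ALU=3 MUL=0 MEM=1 BR=1, R=3, W=0
[5] MEM needs rd=1 wr=1: WR_PORT; after: ALU=3 MUL=0 MEM=1 BR=1, R=3, W=0

reason(slot 3) = WR_PORT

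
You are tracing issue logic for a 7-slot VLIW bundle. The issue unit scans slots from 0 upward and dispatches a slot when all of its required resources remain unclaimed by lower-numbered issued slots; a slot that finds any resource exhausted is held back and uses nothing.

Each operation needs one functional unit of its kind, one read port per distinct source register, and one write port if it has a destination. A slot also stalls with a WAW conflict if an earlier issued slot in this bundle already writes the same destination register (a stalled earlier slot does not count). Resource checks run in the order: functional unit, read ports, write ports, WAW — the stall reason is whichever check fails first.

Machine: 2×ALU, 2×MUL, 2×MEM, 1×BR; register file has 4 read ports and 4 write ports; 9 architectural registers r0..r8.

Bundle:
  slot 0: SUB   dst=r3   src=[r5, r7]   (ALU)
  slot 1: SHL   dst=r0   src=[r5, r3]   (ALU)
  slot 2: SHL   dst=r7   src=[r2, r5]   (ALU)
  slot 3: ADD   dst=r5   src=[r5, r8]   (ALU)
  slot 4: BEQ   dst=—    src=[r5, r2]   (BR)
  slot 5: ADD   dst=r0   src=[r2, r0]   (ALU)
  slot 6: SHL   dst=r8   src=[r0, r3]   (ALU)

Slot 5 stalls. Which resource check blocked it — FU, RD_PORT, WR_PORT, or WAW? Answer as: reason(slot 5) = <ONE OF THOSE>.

  0. ALU→r3 ⇒ go  {1A/2Mu/2Ld/1B | 2r 3w}
  1. ALU→r0 ⇒ go  {0A/2Mu/2Ld/1B | 0r 2w}
  2. ALU→r7 ⇒ no(FU)  {0A/2Mu/2Ld/1B | 0r 2w}
  3. ALU→r5 ⇒ no(FU)  {0A/2Mu/2Ld/1B | 0r 2w}
  4. BR ⇒ no(RD_PORT)  {0A/2Mu/2Ld/1B | 0r 2w}
  5. ALU→r0 ⇒ no(FU)  {0A/2Mu/2Ld/1B | 0r 2w}
  6. ALU→r8 ⇒ no(FU)  {0A/2Mu/2Ld/1B | 0r 2w}

reason(slot 5) = FU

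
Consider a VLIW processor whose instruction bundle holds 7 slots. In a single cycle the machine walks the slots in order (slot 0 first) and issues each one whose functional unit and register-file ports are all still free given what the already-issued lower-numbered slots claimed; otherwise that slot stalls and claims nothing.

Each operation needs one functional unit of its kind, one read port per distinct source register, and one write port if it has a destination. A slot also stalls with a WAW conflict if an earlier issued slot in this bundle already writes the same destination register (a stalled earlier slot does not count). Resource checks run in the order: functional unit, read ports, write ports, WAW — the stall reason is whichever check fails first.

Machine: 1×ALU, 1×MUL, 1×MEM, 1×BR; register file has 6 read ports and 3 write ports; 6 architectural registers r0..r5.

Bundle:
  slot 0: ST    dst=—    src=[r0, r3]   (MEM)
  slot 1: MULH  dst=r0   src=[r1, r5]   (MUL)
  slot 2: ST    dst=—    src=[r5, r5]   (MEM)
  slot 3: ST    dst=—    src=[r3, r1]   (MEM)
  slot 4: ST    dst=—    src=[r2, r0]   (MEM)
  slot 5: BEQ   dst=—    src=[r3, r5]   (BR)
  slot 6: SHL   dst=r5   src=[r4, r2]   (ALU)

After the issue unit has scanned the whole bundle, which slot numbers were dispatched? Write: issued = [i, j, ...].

issued = [0, 1, 5]

#0 MEM src=r0,r3 dispatched  <A:1 Mu:1 Ld:0 B:1 rd:4 wr:3>
#1 MUL src=r1,r5 dispatched  <A:1 Mu:0 Ld:0 B:1 rd:2 wr:2>
#2 MEM src=r5,r5 held:FU  <A:1 Mu:0 Ld:0 B:1 rd:2 wr:2>
#3 MEM src=r3,r1 held:FU  <A:1 Mu:0 Ld:0 B:1 rd:2 wr:2>
#4 MEM src=r2,r0 held:FU  <A:1 Mu:0 Ld:0 B:1 rd:2 wr:2>
#5 BR src=r3,r5 dispatched  <A:1 Mu:0 Ld:0 B:0 rd:0 wr:2>
#6 ALU src=r4,r2 held:RD_PORT  <A:1 Mu:0 Ld:0 B:0 rd:0 wr:2>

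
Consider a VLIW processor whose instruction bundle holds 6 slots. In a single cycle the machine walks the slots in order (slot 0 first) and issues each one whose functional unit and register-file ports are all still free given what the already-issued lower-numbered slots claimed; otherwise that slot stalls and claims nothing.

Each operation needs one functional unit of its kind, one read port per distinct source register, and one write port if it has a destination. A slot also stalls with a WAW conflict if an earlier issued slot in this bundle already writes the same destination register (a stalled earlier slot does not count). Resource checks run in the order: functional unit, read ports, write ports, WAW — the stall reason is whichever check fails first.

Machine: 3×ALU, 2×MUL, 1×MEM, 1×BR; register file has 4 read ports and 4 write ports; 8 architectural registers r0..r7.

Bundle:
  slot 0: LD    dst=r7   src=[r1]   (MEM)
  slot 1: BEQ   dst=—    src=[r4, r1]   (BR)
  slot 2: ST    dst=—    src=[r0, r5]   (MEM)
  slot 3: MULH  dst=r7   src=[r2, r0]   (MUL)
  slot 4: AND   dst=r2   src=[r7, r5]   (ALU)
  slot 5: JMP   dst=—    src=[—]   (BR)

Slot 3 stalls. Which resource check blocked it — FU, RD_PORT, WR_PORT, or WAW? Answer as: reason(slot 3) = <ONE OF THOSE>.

(0) want 1×MEM +1rd +1wr — yes → AL3|MU2|ME0|BR1|rd3|wr3
(1) want 1×BR +2rd +0wr — yes → AL3|MU2|ME0|BR0|rd1|wr3
(2) want 1×MEM +2rd +0wr — FU → AL3|MU2|ME0|BR0|rd1|wr3
(3) want 1×MUL +2rd +1wr — RD_PORT → AL3|MU2|ME0|BR0|rd1|wr3
(4) want 1×ALU +2rd +1wr — RD_PORT → AL3|MU2|ME0|BR0|rd1|wr3
(5) want 1×BR +0rd +0wr — FU → AL3|MU2|ME0|BR0|rd1|wr3

reason(slot 3) = RD_PORT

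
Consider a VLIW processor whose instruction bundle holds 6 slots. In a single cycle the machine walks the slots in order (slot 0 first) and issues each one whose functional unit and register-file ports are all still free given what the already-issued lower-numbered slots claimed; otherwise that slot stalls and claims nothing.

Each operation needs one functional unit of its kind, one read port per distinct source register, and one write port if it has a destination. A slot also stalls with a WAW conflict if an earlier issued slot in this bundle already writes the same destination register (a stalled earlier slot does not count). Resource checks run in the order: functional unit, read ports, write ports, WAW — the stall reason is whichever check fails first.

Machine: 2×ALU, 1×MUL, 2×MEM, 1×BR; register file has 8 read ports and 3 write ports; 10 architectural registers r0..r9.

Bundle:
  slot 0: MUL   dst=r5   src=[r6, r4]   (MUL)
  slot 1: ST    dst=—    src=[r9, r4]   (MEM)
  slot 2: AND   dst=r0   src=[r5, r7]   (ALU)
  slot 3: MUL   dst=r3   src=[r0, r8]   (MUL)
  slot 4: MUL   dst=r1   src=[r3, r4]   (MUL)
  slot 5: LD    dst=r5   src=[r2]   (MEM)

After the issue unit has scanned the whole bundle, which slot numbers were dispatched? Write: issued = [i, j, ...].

[0] MUL needs rd=2 wr=1: ok; after: ALU=2 MUL=0 MEM=2 BR=1, R=6, W=2
[1] MEM needs rd=2 wr=0: ok; after: ALU=2 MUL=0 MEM=1 BR=1, R=4, W=2
[2] ALU needs rd=2 wr=1: ok; after: ALU=1 MUL=0 MEM=1 BR=1, R=2, W=1
[3] MUL needs rd=2 wr=1: FU; after: ALU=1 MUL=0 MEM=1 BR=1, R=2, W=1
[4] MUL needs rd=2 wr=1: FU; after: ALU=1 MUL=0 MEM=1 BR=1, R=2, W=1
[5] MEM needs rd=1 wr=1: WAW; after: ALU=1 MUL=0 MEM=1 BR=1, R=2, W=1

issued = [0, 1, 2]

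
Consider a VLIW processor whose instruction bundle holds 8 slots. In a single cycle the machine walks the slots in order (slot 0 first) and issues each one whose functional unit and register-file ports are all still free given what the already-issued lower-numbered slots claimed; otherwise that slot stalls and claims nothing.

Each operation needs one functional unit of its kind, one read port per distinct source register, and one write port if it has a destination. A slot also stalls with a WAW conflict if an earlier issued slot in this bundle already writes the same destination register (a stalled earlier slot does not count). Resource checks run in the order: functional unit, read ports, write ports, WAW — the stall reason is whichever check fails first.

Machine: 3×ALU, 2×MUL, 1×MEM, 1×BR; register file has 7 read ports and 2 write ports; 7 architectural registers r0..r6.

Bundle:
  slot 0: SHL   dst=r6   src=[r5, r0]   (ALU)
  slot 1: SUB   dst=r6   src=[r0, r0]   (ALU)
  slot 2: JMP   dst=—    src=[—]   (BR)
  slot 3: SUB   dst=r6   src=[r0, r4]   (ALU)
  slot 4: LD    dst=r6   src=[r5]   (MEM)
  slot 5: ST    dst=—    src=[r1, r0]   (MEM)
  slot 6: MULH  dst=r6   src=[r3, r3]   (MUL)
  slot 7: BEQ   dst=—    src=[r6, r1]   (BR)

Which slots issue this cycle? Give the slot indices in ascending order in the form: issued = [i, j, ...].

  0. ALU→r6 ⇒ go  {2A/2Mu/1Ld/1B | 5r 1w}
  1. ALU→r6 ⇒ no(WAW)  {2A/2Mu/1Ld/1B | 5r 1w}
  2. BR ⇒ go  {2A/2Mu/1Ld/0B | 5r 1w}
  3. ALU→r6 ⇒ no(WAW)  {2A/2Mu/1Ld/0B | 5r 1w}
  4. MEM→r6 ⇒ no(WAW)  {2A/2Mu/1Ld/0B | 5r 1w}
  5. MEM ⇒ go  {2A/2Mu/0Ld/0B | 3r 1w}
  6. MUL→r6 ⇒ no(WAW)  {2A/2Mu/0Ld/0B | 3r 1w}
  7. BR ⇒ no(FU)  {2A/2Mu/0Ld/0B | 3r 1w}

issued = [0, 2, 5]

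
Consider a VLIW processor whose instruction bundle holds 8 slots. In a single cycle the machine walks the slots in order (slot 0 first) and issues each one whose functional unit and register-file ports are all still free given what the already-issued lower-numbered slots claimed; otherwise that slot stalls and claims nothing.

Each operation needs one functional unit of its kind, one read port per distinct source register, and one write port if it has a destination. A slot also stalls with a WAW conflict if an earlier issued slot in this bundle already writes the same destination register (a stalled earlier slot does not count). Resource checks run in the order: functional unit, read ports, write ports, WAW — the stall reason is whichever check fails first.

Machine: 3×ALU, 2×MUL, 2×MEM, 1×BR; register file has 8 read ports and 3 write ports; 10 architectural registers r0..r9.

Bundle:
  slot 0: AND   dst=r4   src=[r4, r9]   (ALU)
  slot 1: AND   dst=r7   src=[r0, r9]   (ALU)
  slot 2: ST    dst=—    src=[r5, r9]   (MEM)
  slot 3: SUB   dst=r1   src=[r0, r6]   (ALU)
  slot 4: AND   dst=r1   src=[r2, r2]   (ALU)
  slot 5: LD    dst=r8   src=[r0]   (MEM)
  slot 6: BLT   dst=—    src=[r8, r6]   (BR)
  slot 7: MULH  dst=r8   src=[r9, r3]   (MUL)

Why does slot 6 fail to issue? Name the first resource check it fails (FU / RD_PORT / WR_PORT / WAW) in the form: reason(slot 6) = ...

#0 ALU src=r4,r9 dispatched  <A:2 Mu:2 Ld:2 B:1 rd:6 wr:2>
#1 ALU src=r0,r9 dispatched  <A:1 Mu:2 Ld:2 B:1 rd:4 wr:1>
#2 MEM src=r5,r9 dispatched  <A:1 Mu:2 Ld:1 B:1 rd:2 wr:1>
#3 ALU src=r0,r6 dispatched  <A:0 Mu:2 Ld:1 B:1 rd:0 wr:0>
#4 ALU src=r2,r2 held:FU  <A:0 Mu:2 Ld:1 B:1 rd:0 wr:0>
#5 MEM src=r0 held:RD_PORT  <A:0 Mu:2 Ld:1 B:1 rd:0 wr:0>
#6 BR src=r8,r6 held:RD_PORT  <A:0 Mu:2 Ld:1 B:1 rd:0 wr:0>
#7 MUL src=r9,r3 held:RD_PORT  <A:0 Mu:2 Ld:1 B:1 rd:0 wr:0>

reason(slot 6) = RD_PORT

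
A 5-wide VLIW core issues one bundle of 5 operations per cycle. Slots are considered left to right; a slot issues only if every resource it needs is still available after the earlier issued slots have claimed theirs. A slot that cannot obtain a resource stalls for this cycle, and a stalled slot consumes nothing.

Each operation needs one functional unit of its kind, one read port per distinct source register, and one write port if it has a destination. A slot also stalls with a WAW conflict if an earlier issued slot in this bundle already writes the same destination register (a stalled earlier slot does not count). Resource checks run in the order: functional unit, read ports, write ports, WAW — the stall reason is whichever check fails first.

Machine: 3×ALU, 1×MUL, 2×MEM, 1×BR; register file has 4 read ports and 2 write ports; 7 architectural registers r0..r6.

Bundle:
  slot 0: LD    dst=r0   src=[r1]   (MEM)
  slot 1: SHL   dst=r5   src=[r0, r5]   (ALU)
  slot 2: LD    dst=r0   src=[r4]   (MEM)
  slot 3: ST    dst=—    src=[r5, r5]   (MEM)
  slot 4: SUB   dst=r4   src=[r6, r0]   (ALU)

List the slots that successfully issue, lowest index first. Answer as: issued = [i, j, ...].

(0) want 1×MEM +1rd +1wr — yes → AL3|MU1|ME1|BR1|rd3|wr1
(1) want 1×ALU +2rd +1wr — yes → AL2|MU1|ME1|BR1|rd1|wr0
(2) want 1×MEM +1rd +1wr — WR_PORT → AL2|MU1|ME1|BR1|rd1|wr0
(3) want 1×MEM +1rd +0wr — yes → AL2|MU1|ME0|BR1|rd0|wr0
(4) want 1×ALU +2rd +1wr — RD_PORT → AL2|MU1|ME0|BR1|rd0|wr0

issued = [0, 1, 3]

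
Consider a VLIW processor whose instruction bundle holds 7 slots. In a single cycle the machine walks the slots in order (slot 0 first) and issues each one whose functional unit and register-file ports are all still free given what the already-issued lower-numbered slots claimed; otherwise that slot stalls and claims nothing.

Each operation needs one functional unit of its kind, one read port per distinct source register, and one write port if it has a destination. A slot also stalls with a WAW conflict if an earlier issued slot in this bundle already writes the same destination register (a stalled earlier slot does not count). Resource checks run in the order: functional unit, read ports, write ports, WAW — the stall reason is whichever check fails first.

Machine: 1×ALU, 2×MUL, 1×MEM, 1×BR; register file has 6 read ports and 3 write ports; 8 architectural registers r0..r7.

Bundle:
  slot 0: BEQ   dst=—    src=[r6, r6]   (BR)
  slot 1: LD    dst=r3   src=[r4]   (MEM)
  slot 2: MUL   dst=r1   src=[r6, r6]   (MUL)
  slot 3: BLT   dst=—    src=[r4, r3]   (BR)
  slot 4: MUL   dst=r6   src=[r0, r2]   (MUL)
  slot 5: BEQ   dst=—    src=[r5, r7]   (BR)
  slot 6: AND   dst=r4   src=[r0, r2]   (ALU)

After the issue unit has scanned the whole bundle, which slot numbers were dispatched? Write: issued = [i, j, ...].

(0) want 1×BR +1rd +0wr — yes → AL1|MU2|ME1|BR0|rd5|wr3
(1) want 1×MEM +1rd +1wr — yes → AL1|MU2|ME0|BR0|rd4|wr2
(2) want 1×MUL +1rd +1wr — yes → AL1|MU1|ME0|BR0|rd3|wr1
(3) want 1×BR +2rd +0wr — FU → AL1|MU1|ME0|BR0|rd3|wr1
(4) want 1×MUL +2rd +1wr — yes → AL1|MU0|ME0|BR0|rd1|wr0
(5) want 1×BR +2rd +0wr — FU → AL1|MU0|ME0|BR0|rd1|wr0
(6) want 1×ALU +2rd +1wr — RD_PORT → AL1|MU0|ME0|BR0|rd1|wr0

issued = [0, 1, 2, 4]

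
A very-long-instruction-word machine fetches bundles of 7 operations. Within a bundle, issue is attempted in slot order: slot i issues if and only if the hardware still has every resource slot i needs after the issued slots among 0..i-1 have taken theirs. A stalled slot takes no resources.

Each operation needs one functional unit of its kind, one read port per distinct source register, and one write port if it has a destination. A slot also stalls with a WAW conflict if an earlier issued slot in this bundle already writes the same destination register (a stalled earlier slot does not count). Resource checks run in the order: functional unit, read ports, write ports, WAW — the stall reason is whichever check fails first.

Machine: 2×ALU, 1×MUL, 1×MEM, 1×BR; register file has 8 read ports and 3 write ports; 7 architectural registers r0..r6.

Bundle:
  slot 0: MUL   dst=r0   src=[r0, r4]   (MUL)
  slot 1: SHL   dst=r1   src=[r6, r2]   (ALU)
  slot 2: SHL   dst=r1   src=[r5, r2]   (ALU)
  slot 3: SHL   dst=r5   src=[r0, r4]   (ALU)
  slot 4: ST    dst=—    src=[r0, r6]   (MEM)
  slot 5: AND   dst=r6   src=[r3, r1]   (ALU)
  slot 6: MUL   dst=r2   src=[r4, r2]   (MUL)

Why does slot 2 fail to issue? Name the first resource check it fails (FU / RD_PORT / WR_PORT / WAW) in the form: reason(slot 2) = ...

#0 MUL src=r0,r4 dispatched  <A:2 Mu:0 Ld:1 B:1 rd:6 wr:2>
#1 ALU src=r6,r2 dispatched  <A:1 Mu:0 Ld:1 B:1 rd:4 wr:1>
#2 ALU src=r5,r2 held:WAW  <A:1 Mu:0 Ld:1 B:1 rd:4 wr:1>
#3 ALU src=r0,r4 dispatched  <A:0 Mu:0 Ld:1 B:1 rd:2 wr:0>
#4 MEM src=r0,r6 dispatched  <A:0 Mu:0 Ld:0 B:1 rd:0 wr:0>
#5 ALU src=r3,r1 held:FU  <A:0 Mu:0 Ld:0 B:1 rd:0 wr:0>
#6 MUL src=r4,r2 held:FU  <A:0 Mu:0 Ld:0 B:1 rd:0 wr:0>

reason(slot 2) = WAW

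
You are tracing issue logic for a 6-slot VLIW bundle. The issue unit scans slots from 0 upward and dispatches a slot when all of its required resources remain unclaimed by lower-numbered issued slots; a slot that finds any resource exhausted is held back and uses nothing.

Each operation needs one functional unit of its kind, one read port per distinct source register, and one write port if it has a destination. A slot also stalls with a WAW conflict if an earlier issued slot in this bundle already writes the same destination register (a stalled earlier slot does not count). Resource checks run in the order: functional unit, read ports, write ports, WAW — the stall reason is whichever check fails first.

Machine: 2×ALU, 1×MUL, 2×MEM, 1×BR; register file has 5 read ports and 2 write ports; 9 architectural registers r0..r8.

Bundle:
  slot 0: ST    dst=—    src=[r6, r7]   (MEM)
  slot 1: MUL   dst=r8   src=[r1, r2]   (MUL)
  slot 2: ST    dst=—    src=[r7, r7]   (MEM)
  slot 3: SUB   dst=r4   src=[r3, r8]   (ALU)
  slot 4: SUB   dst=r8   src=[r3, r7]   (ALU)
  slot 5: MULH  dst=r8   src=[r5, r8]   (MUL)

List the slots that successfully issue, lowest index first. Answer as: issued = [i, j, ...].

issued = [0, 1, 2]

(0) want 1×MEM +2rd +0wr — yes → AL2|MU1|ME1|BR1|rd3|wr2
(1) want 1×MUL +2rd +1wr — yes → AL2|MU0|ME1|BR1|rd1|wr1
(2) want 1×MEM +1rd +0wr — yes → AL2|MU0|ME0|BR1|rd0|wr1
(3) want 1×ALU +2rd +1wr — RD_PORT → AL2|MU0|ME0|BR1|rd0|wr1
(4) want 1×ALU +2rd +1wr — RD_PORT → AL2|MU0|ME0|BR1|rd0|wr1
(5) want 1×MUL +2rd +1wr — FU → AL2|MU0|ME0|BR1|rd0|wr1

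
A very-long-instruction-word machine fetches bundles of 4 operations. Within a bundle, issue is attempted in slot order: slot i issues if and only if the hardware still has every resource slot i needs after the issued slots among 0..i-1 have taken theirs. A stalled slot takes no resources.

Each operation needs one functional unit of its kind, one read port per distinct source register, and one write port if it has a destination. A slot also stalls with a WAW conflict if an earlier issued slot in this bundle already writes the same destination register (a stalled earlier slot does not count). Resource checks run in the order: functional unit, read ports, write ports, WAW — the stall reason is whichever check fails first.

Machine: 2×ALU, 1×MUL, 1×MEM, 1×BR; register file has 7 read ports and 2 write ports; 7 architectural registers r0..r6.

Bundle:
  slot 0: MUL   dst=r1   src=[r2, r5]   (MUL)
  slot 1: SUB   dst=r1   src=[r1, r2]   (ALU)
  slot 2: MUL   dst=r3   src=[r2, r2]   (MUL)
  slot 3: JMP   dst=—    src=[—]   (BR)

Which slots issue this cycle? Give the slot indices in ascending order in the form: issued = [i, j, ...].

[0] MUL needs rd=2 wr=1: ok; after: ALU=2 MUL=0 MEM=1 BR=1, R=5, W=1
[1] ALU needs rd=2 wr=1: WAW; after: ALU=2 MUL=0 MEM=1 BR=1, R=5, W=1
[2] MUL needs rd=1 wr=1: FU; after: ALU=2 MUL=0 MEM=1 BR=1, R=5, W=1
[3] BR needs rd=0 wr=0: ok; after: ALU=2 MUL=0 MEM=1 BR=0, R=5, W=1

issued = [0, 3]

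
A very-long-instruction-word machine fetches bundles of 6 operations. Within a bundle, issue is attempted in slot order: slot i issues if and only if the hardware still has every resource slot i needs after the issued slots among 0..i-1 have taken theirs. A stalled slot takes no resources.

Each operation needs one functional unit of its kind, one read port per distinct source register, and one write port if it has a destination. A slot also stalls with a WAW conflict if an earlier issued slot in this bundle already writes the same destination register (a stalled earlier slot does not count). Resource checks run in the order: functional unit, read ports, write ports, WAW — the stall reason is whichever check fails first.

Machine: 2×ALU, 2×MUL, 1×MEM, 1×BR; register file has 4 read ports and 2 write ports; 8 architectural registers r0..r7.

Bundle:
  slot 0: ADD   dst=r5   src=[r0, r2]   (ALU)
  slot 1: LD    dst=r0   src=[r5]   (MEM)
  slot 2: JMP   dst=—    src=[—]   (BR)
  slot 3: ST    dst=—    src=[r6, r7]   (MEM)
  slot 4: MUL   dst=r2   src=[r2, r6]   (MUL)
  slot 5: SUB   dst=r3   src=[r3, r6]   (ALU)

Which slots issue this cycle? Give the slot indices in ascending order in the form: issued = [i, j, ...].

issued = [0, 1, 2]

[0] ALU needs rd=2 wr=1: ok; after: ALU=1 MUL=2 MEM=1 BR=1, R=2, W=1
[1] MEM needs rd=1 wr=1: ok; after: ALU=1 MUL=2 MEM=0 BR=1, R=1, W=0
[2] BR needs rd=0 wr=0: ok; after: ALU=1 MUL=2 MEM=0 BR=0, R=1, W=0
[3] MEM needs rd=2 wr=0: FU; after: ALU=1 MUL=2 MEM=0 BR=0, R=1, W=0
[4] MUL needs rd=2 wr=1: RD_PORT; after: ALU=1 MUL=2 MEM=0 BR=0, R=1, W=0
[5] ALU needs rd=2 wr=1: RD_PORT; after: ALU=1 MUL=2 MEM=0 BR=0, R=1, W=0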